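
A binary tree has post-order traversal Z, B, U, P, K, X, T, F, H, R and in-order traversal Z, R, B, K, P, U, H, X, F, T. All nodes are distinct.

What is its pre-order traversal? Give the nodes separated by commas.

The last element of post-order is the root; it splits in-order into left and right subtrees.
Root R: left subtree has 1 node {Z}, right has 8 {B, K, P, U, H, X, F, T}.
  Root H: left subtree has 4 nodes {B, K, P, U}, right has 3 {X, F, T}.
    Root K: left subtree has 1 node {B}, right has 2 {P, U}.
      Root P: left subtree has 0 nodes { }, right has 1 {U}.
    Root F: left subtree has 1 node {X}, right has 1 {T}.

R, Z, H, K, B, P, U, F, X, T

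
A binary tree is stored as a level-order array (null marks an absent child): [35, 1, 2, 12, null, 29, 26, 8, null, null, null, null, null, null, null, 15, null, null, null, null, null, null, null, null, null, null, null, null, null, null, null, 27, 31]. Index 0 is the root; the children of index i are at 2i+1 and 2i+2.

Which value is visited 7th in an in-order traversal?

35

In-order visits the left subtree, then the node, then the right subtree.
At 35: go left to 1.
  At 1: go left to 12.
    At 12: go left to 8.
      At 8: go left to 15.
        At 15: go left to 27.
          27 is a leaf — visit 27.
        Visit 15.
        At 15: go right to 31.
          31 is a leaf — visit 31.
      Visit 8.
      At 8: no right child.
    Visit 12.
    At 12: no right child.
  Visit 1.
  At 1: no right child.
Visit 35.
At 35: go right to 2.
  At 2: go left to 29.
    29 is a leaf — visit 29.
  Visit 2.
  At 2: go right to 26.
    26 is a leaf — visit 26.
Full in-order sequence: 27, 15, 31, 8, 12, 1, 35, 29, 2, 26.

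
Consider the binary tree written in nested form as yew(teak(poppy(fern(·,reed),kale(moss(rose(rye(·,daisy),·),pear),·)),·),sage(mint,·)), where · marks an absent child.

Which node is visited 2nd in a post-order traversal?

fern

Post-order visits the left subtree, then the right subtree, then the node.
At yew: go left to teak.
  At teak: go left to poppy.
    At poppy: go left to fern.
      At fern: no left child.
      At fern: go right to reed.
        reed is a leaf — visit reed.
      Visit fern.
    At poppy: go right to kale.
      At kale: go left to moss.
        At moss: go left to rose.
          At rose: go left to rye.
            At rye: no left child.
            At rye: go right to daisy.
              daisy is a leaf — visit daisy.
            Visit rye.
          At rose: no right child.
          Visit rose.
        At moss: go right to pear.
          pear is a leaf — visit pear.
        Visit moss.
      At kale: no right child.
      Visit kale.
    Visit poppy.
  At teak: no right child.
  Visit teak.
At yew: go right to sage.
  At sage: go left to mint.
    mint is a leaf — visit mint.
  At sage: no right child.
  Visit sage.
Visit yew.
Full post-order sequence: reed, fern, daisy, rye, rose, pear, moss, kale, poppy, teak, mint, sage, yew.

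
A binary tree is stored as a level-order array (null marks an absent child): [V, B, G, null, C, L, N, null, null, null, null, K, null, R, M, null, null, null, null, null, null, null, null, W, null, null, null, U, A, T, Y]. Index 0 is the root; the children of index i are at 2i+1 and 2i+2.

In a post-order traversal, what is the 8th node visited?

R

Post-order visits the left subtree, then the right subtree, then the node.
At V: go left to B.
  At B: no left child.
  At B: go right to C.
    C is a leaf — visit C.
  Visit B.
At V: go right to G.
  At G: go left to L.
    At L: go left to K.
      At K: go left to W.
        W is a leaf — visit W.
      At K: no right child.
      Visit K.
    At L: no right child.
    Visit L.
  At G: go right to N.
    At N: go left to R.
      At R: go left to U.
        U is a leaf — visit U.
      At R: go right to A.
        A is a leaf — visit A.
      Visit R.
    At N: go right to M.
      At M: go left to T.
        T is a leaf — visit T.
      At M: go right to Y.
        Y is a leaf — visit Y.
      Visit M.
    Visit N.
  Visit G.
Visit V.
Full post-order sequence: C, B, W, K, L, U, A, R, T, Y, M, N, G, V.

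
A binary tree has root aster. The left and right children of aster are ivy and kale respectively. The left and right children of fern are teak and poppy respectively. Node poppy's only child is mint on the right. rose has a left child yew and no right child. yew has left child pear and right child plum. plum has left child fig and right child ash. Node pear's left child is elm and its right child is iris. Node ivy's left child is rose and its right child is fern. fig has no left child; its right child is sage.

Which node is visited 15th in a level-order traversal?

Level-order visits nodes level by level from the root, left to right within each level.
Level 0: aster
Level 1: ivy, kale
Level 2: rose, fern
Level 3: yew, teak, poppy
Level 4: pear, plum, mint
Level 5: elm, iris, fig, ash
Level 6: sage
Full level-order sequence: aster, ivy, kale, rose, fern, yew, teak, poppy, pear, plum, mint, elm, iris, fig, ash, sage.

ash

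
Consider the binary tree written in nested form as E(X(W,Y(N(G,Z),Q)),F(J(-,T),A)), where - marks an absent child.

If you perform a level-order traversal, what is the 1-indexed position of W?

Level-order visits nodes level by level from the root, left to right within each level.
Level 0: E
Level 1: X, F
Level 2: W, Y, J, A
Level 3: N, Q, T
Level 4: G, Z
Full level-order sequence: E, X, F, W, Y, J, A, N, Q, T, G, Z.

4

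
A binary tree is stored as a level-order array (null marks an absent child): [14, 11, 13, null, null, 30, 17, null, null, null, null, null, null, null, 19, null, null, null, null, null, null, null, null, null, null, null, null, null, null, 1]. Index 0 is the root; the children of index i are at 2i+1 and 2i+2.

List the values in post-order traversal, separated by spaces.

11 30 1 19 17 13 14

Post-order visits the left subtree, then the right subtree, then the node.
At 14: go left to 11.
  11 is a leaf — visit 11.
At 14: go right to 13.
  At 13: go left to 30.
    30 is a leaf — visit 30.
  At 13: go right to 17.
    At 17: no left child.
    At 17: go right to 19.
      At 19: go left to 1.
        1 is a leaf — visit 1.
      At 19: no right child.
      Visit 19.
    Visit 17.
  Visit 13.
Visit 14.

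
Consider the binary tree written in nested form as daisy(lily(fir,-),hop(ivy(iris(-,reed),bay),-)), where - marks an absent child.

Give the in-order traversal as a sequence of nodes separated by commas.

fir, lily, daisy, iris, reed, ivy, bay, hop

In-order visits the left subtree, then the node, then the right subtree.
At daisy: go left to lily.
  At lily: go left to fir.
    fir is a leaf — visit fir.
  Visit lily.
  At lily: no right child.
Visit daisy.
At daisy: go right to hop.
  At hop: go left to ivy.
    At ivy: go left to iris.
      At iris: no left child.
      Visit iris.
      At iris: go right to reed.
        reed is a leaf — visit reed.
    Visit ivy.
    At ivy: go right to bay.
      bay is a leaf — visit bay.
  Visit hop.
  At hop: no right child.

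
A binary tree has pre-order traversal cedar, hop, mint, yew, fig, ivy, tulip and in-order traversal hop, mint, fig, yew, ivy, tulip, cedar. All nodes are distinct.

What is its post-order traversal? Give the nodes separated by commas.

The first element of pre-order is the root; it splits in-order into left and right subtrees.
Root cedar: left subtree has 6 nodes {hop, mint, fig, yew, ivy, tulip}, right has 0 { }.
  Root hop: left subtree has 0 nodes { }, right has 5 {mint, fig, yew, ivy, tulip}.
    Root mint: left subtree has 0 nodes { }, right has 4 {fig, yew, ivy, tulip}.
      Root yew: left subtree has 1 node {fig}, right has 2 {ivy, tulip}.
        Root ivy: left subtree has 0 nodes { }, right has 1 {tulip}.

fig, tulip, ivy, yew, mint, hop, cedar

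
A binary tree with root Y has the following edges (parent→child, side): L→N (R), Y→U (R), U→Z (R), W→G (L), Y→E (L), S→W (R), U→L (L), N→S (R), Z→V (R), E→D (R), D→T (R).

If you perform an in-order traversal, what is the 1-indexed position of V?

12

In-order visits the left subtree, then the node, then the right subtree.
At Y: go left to E.
  At E: no left child.
  Visit E.
  At E: go right to D.
    At D: no left child.
    Visit D.
    At D: go right to T.
      T is a leaf — visit T.
Visit Y.
At Y: go right to U.
  At U: go left to L.
    At L: no left child.
    Visit L.
    At L: go right to N.
      At N: no left child.
      Visit N.
      At N: go right to S.
        At S: no left child.
        Visit S.
        At S: go right to W.
          At W: go left to G.
            G is a leaf — visit G.
          Visit W.
          At W: no right child.
  Visit U.
  At U: go right to Z.
    At Z: no left child.
    Visit Z.
    At Z: go right to V.
      V is a leaf — visit V.
Full in-order sequence: E, D, T, Y, L, N, S, G, W, U, Z, V.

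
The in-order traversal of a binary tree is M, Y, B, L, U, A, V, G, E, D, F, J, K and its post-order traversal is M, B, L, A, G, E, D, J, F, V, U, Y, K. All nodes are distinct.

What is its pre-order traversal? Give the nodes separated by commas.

The last element of post-order is the root; it splits in-order into left and right subtrees.
Root K: left subtree has 12 nodes {M, Y, B, L, U, A, V, G, E, D, F, J}, right has 0 { }.
  Root Y: left subtree has 1 node {M}, right has 10 {B, L, U, A, V, G, E, D, F, J}.
    Root U: left subtree has 2 nodes {B, L}, right has 7 {A, V, G, E, D, F, J}.
      Root L: left subtree has 1 node {B}, right has 0 { }.
      Root V: left subtree has 1 node {A}, right has 5 {G, E, D, F, J}.
        Root F: left subtree has 3 nodes {G, E, D}, right has 1 {J}.
          Root D: left subtree has 2 nodes {G, E}, right has 0 { }.
            Root E: left subtree has 1 node {G}, right has 0 { }.

K, Y, M, U, L, B, V, A, F, D, E, G, J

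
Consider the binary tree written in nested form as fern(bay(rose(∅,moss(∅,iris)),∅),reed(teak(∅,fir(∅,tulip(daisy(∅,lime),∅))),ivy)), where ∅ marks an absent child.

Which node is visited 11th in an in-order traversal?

In-order visits the left subtree, then the node, then the right subtree.
At fern: go left to bay.
  At bay: go left to rose.
    At rose: no left child.
    Visit rose.
    At rose: go right to moss.
      At moss: no left child.
      Visit moss.
      At moss: go right to iris.
        iris is a leaf — visit iris.
  Visit bay.
  At bay: no right child.
Visit fern.
At fern: go right to reed.
  At reed: go left to teak.
    At teak: no left child.
    Visit teak.
    At teak: go right to fir.
      At fir: no left child.
      Visit fir.
      At fir: go right to tulip.
        At tulip: go left to daisy.
          At daisy: no left child.
          Visit daisy.
          At daisy: go right to lime.
            lime is a leaf — visit lime.
        Visit tulip.
        At tulip: no right child.
  Visit reed.
  At reed: go right to ivy.
    ivy is a leaf — visit ivy.
Full in-order sequence: rose, moss, iris, bay, fern, teak, fir, daisy, lime, tulip, reed, ivy.

reed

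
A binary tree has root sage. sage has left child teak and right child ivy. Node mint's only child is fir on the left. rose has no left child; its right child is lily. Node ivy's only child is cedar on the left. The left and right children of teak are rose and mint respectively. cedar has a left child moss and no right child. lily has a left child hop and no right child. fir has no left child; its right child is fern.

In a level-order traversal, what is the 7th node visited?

Level-order visits nodes level by level from the root, left to right within each level.
Level 0: sage
Level 1: teak, ivy
Level 2: rose, mint, cedar
Level 3: lily, fir, moss
Level 4: hop, fern
Full level-order sequence: sage, teak, ivy, rose, mint, cedar, lily, fir, moss, hop, fern.

lily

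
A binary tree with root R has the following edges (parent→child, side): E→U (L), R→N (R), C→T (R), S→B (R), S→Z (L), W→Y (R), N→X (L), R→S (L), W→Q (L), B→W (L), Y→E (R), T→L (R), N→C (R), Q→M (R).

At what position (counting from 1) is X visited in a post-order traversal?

Post-order visits the left subtree, then the right subtree, then the node.
At R: go left to S.
  At S: go left to Z.
    Z is a leaf — visit Z.
  At S: go right to B.
    At B: go left to W.
      At W: go left to Q.
        At Q: no left child.
        At Q: go right to M.
          M is a leaf — visit M.
        Visit Q.
      At W: go right to Y.
        At Y: no left child.
        At Y: go right to E.
          At E: go left to U.
            U is a leaf — visit U.
          At E: no right child.
          Visit E.
        Visit Y.
      Visit W.
    At B: no right child.
    Visit B.
  Visit S.
At R: go right to N.
  At N: go left to X.
    X is a leaf — visit X.
  At N: go right to C.
    At C: no left child.
    At C: go right to T.
      At T: no left child.
      At T: go right to L.
        L is a leaf — visit L.
      Visit T.
    Visit C.
  Visit N.
Visit R.
Full post-order sequence: Z, M, Q, U, E, Y, W, B, S, X, L, T, C, N, R.

10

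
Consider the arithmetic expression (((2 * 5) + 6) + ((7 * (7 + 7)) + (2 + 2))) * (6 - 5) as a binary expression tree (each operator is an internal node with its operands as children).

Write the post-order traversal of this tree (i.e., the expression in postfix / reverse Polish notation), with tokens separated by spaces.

Post-order on an expression tree gives postfix notation: for each operator, emit left operand, right operand, then the operator.

2 5 * 6 + 7 7 7 + * 2 2 + + + 6 5 - *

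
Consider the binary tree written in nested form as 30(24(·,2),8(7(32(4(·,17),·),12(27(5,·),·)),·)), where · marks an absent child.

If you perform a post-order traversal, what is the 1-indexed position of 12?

Post-order visits the left subtree, then the right subtree, then the node.
At 30: go left to 24.
  At 24: no left child.
  At 24: go right to 2.
    2 is a leaf — visit 2.
  Visit 24.
At 30: go right to 8.
  At 8: go left to 7.
    At 7: go left to 32.
      At 32: go left to 4.
        At 4: no left child.
        At 4: go right to 17.
          17 is a leaf — visit 17.
        Visit 4.
      At 32: no right child.
      Visit 32.
    At 7: go right to 12.
      At 12: go left to 27.
        At 27: go left to 5.
          5 is a leaf — visit 5.
        At 27: no right child.
        Visit 27.
      At 12: no right child.
      Visit 12.
    Visit 7.
  At 8: no right child.
  Visit 8.
Visit 30.
Full post-order sequence: 2, 24, 17, 4, 32, 5, 27, 12, 7, 8, 30.

8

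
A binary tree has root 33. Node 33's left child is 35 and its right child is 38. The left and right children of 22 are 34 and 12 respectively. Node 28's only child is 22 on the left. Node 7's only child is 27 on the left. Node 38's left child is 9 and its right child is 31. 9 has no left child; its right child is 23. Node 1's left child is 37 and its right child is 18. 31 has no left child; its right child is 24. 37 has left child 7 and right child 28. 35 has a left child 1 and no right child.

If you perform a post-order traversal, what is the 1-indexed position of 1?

Post-order visits the left subtree, then the right subtree, then the node.
At 33: go left to 35.
  At 35: go left to 1.
    At 1: go left to 37.
      At 37: go left to 7.
        At 7: go left to 27.
          27 is a leaf — visit 27.
        At 7: no right child.
        Visit 7.
      At 37: go right to 28.
        At 28: go left to 22.
          At 22: go left to 34.
            34 is a leaf — visit 34.
          At 22: go right to 12.
            12 is a leaf — visit 12.
          Visit 22.
        At 28: no right child.
        Visit 28.
      Visit 37.
    At 1: go right to 18.
      18 is a leaf — visit 18.
    Visit 1.
  At 35: no right child.
  Visit 35.
At 33: go right to 38.
  At 38: go left to 9.
    At 9: no left child.
    At 9: go right to 23.
      23 is a leaf — visit 23.
    Visit 9.
  At 38: go right to 31.
    At 31: no left child.
    At 31: go right to 24.
      24 is a leaf — visit 24.
    Visit 31.
  Visit 38.
Visit 33.
Full post-order sequence: 27, 7, 34, 12, 22, 28, 37, 18, 1, 35, 23, 9, 24, 31, 38, 33.

9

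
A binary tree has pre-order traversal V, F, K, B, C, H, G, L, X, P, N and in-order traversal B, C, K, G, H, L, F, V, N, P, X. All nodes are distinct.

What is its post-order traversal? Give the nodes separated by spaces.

C B G L H K F N P X V

The first element of pre-order is the root; it splits in-order into left and right subtrees.
Root V: left subtree has 7 nodes {B, C, K, G, H, L, F}, right has 3 {N, P, X}.
  Root F: left subtree has 6 nodes {B, C, K, G, H, L}, right has 0 { }.
    Root K: left subtree has 2 nodes {B, C}, right has 3 {G, H, L}.
      Root B: left subtree has 0 nodes { }, right has 1 {C}.
      Root H: left subtree has 1 node {G}, right has 1 {L}.
  Root X: left subtree has 2 nodes {N, P}, right has 0 { }.
    Root P: left subtree has 1 node {N}, right has 0 { }.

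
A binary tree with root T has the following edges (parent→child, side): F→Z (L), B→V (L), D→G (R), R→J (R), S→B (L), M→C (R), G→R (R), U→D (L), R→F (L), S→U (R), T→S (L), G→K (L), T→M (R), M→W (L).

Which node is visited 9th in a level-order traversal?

D

Level-order visits nodes level by level from the root, left to right within each level.
Level 0: T
Level 1: S, M
Level 2: B, U, W, C
Level 3: V, D
Level 4: G
Level 5: K, R
Level 6: F, J
Level 7: Z
Full level-order sequence: T, S, M, B, U, W, C, V, D, G, K, R, F, J, Z.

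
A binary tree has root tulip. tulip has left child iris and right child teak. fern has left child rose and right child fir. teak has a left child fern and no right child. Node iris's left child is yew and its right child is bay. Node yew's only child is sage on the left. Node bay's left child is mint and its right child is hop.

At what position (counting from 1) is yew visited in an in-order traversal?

In-order visits the left subtree, then the node, then the right subtree.
At tulip: go left to iris.
  At iris: go left to yew.
    At yew: go left to sage.
      sage is a leaf — visit sage.
    Visit yew.
    At yew: no right child.
  Visit iris.
  At iris: go right to bay.
    At bay: go left to mint.
      mint is a leaf — visit mint.
    Visit bay.
    At bay: go right to hop.
      hop is a leaf — visit hop.
Visit tulip.
At tulip: go right to teak.
  At teak: go left to fern.
    At fern: go left to rose.
      rose is a leaf — visit rose.
    Visit fern.
    At fern: go right to fir.
      fir is a leaf — visit fir.
  Visit teak.
  At teak: no right child.
Full in-order sequence: sage, yew, iris, mint, bay, hop, tulip, rose, fern, fir, teak.

2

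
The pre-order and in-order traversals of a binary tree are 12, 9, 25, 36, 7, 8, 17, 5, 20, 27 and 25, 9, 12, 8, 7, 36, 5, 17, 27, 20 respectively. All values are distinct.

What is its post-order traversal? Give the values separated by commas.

25, 9, 8, 7, 5, 27, 20, 17, 36, 12

The first element of pre-order is the root; it splits in-order into left and right subtrees.
Root 12: left subtree has 2 nodes {25, 9}, right has 7 {8, 7, 36, 5, 17, 27, 20}.
  Root 9: left subtree has 1 node {25}, right has 0 { }.
  Root 36: left subtree has 2 nodes {8, 7}, right has 4 {5, 17, 27, 20}.
    Root 7: left subtree has 1 node {8}, right has 0 { }.
    Root 17: left subtree has 1 node {5}, right has 2 {27, 20}.
      Root 20: left subtree has 1 node {27}, right has 0 { }.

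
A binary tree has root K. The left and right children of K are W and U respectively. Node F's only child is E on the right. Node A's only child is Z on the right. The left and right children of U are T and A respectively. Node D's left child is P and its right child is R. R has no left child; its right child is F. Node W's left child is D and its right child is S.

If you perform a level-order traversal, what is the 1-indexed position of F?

Level-order visits nodes level by level from the root, left to right within each level.
Level 0: K
Level 1: W, U
Level 2: D, S, T, A
Level 3: P, R, Z
Level 4: F
Level 5: E
Full level-order sequence: K, W, U, D, S, T, A, P, R, Z, F, E.

11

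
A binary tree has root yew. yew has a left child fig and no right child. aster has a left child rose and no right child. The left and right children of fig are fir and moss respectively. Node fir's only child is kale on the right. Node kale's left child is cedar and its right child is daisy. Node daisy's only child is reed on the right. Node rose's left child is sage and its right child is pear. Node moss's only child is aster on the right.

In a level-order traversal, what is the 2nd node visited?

fig

Level-order visits nodes level by level from the root, left to right within each level.
Level 0: yew
Level 1: fig
Level 2: fir, moss
Level 3: kale, aster
Level 4: cedar, daisy, rose
Level 5: reed, sage, pear
Full level-order sequence: yew, fig, fir, moss, kale, aster, cedar, daisy, rose, reed, sage, pear.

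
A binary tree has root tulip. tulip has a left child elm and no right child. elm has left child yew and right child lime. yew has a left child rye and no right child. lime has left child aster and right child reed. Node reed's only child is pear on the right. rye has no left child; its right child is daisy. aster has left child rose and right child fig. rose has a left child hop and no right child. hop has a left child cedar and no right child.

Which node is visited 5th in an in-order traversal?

cedar

In-order visits the left subtree, then the node, then the right subtree.
At tulip: go left to elm.
  At elm: go left to yew.
    At yew: go left to rye.
      At rye: no left child.
      Visit rye.
      At rye: go right to daisy.
        daisy is a leaf — visit daisy.
    Visit yew.
    At yew: no right child.
  Visit elm.
  At elm: go right to lime.
    At lime: go left to aster.
      At aster: go left to rose.
        At rose: go left to hop.
          At hop: go left to cedar.
            cedar is a leaf — visit cedar.
          Visit hop.
          At hop: no right child.
        Visit rose.
        At rose: no right child.
      Visit aster.
      At aster: go right to fig.
        fig is a leaf — visit fig.
    Visit lime.
    At lime: go right to reed.
      At reed: no left child.
      Visit reed.
      At reed: go right to pear.
        pear is a leaf — visit pear.
Visit tulip.
At tulip: no right child.
Full in-order sequence: rye, daisy, yew, elm, cedar, hop, rose, aster, fig, lime, reed, pear, tulip.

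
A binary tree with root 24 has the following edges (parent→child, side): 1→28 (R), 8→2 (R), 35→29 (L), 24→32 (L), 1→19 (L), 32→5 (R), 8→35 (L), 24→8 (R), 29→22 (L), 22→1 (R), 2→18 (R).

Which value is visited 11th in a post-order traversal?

8

Post-order visits the left subtree, then the right subtree, then the node.
At 24: go left to 32.
  At 32: no left child.
  At 32: go right to 5.
    5 is a leaf — visit 5.
  Visit 32.
At 24: go right to 8.
  At 8: go left to 35.
    At 35: go left to 29.
      At 29: go left to 22.
        At 22: no left child.
        At 22: go right to 1.
          At 1: go left to 19.
            19 is a leaf — visit 19.
          At 1: go right to 28.
            28 is a leaf — visit 28.
          Visit 1.
        Visit 22.
      At 29: no right child.
      Visit 29.
    At 35: no right child.
    Visit 35.
  At 8: go right to 2.
    At 2: no left child.
    At 2: go right to 18.
      18 is a leaf — visit 18.
    Visit 2.
  Visit 8.
Visit 24.
Full post-order sequence: 5, 32, 19, 28, 1, 22, 29, 35, 18, 2, 8, 24.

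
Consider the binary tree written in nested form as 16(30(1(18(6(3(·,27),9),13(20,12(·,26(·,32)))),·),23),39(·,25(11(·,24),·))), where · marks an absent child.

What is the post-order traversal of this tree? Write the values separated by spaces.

Post-order visits the left subtree, then the right subtree, then the node.
At 16: go left to 30.
  At 30: go left to 1.
    At 1: go left to 18.
      At 18: go left to 6.
        At 6: go left to 3.
          At 3: no left child.
          At 3: go right to 27.
            27 is a leaf — visit 27.
          Visit 3.
        At 6: go right to 9.
          9 is a leaf — visit 9.
        Visit 6.
      At 18: go right to 13.
        At 13: go left to 20.
          20 is a leaf — visit 20.
        At 13: go right to 12.
          At 12: no left child.
          At 12: go right to 26.
            At 26: no left child.
            At 26: go right to 32.
              32 is a leaf — visit 32.
            Visit 26.
          Visit 12.
        Visit 13.
      Visit 18.
    At 1: no right child.
    Visit 1.
  At 30: go right to 23.
    23 is a leaf — visit 23.
  Visit 30.
At 16: go right to 39.
  At 39: no left child.
  At 39: go right to 25.
    At 25: go left to 11.
      At 11: no left child.
      At 11: go right to 24.
        24 is a leaf — visit 24.
      Visit 11.
    At 25: no right child.
    Visit 25.
  Visit 39.
Visit 16.

27 3 9 6 20 32 26 12 13 18 1 23 30 24 11 25 39 16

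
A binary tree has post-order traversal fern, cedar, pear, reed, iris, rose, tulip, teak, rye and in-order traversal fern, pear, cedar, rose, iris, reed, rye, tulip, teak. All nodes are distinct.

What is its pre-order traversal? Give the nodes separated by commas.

rye, rose, pear, fern, cedar, iris, reed, teak, tulip

The last element of post-order is the root; it splits in-order into left and right subtrees.
Root rye: left subtree has 6 nodes {fern, pear, cedar, rose, iris, reed}, right has 2 {tulip, teak}.
  Root rose: left subtree has 3 nodes {fern, pear, cedar}, right has 2 {iris, reed}.
    Root pear: left subtree has 1 node {fern}, right has 1 {cedar}.
    Root iris: left subtree has 0 nodes { }, right has 1 {reed}.
  Root teak: left subtree has 1 node {tulip}, right has 0 { }.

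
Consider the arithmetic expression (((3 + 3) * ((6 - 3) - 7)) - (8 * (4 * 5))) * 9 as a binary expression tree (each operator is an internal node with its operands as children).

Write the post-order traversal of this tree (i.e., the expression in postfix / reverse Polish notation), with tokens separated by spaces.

3 3 + 6 3 - 7 - * 8 4 5 * * - 9 *

Post-order on an expression tree gives postfix notation: for each operator, emit left operand, right operand, then the operator.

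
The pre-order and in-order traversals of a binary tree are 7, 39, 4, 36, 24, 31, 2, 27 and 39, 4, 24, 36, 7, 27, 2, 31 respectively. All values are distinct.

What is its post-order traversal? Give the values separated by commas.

The first element of pre-order is the root; it splits in-order into left and right subtrees.
Root 7: left subtree has 4 nodes {39, 4, 24, 36}, right has 3 {27, 2, 31}.
  Root 39: left subtree has 0 nodes { }, right has 3 {4, 24, 36}.
    Root 4: left subtree has 0 nodes { }, right has 2 {24, 36}.
      Root 36: left subtree has 1 node {24}, right has 0 { }.
  Root 31: left subtree has 2 nodes {27, 2}, right has 0 { }.
    Root 2: left subtree has 1 node {27}, right has 0 { }.

24, 36, 4, 39, 27, 2, 31, 7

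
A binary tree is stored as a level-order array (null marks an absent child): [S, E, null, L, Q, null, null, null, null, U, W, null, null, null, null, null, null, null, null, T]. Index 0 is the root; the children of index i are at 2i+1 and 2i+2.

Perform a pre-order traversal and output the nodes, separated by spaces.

S E L Q U T W

Pre-order visits the node, then its left subtree, then its right subtree.
Visit S.
At S: go left to E.
  Visit E.
  At E: go left to L.
    L is a leaf — visit L.
  At E: go right to Q.
    Visit Q.
    At Q: go left to U.
      Visit U.
      At U: go left to T.
        T is a leaf — visit T.
      At U: no right child.
    At Q: go right to W.
      W is a leaf — visit W.
At S: no right child.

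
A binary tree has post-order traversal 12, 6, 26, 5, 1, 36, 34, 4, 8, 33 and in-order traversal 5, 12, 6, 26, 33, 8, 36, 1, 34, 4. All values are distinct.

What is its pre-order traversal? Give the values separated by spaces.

33 5 26 6 12 8 4 34 36 1

The last element of post-order is the root; it splits in-order into left and right subtrees.
Root 33: left subtree has 4 nodes {5, 12, 6, 26}, right has 5 {8, 36, 1, 34, 4}.
  Root 5: left subtree has 0 nodes { }, right has 3 {12, 6, 26}.
    Root 26: left subtree has 2 nodes {12, 6}, right has 0 { }.
      Root 6: left subtree has 1 node {12}, right has 0 { }.
  Root 8: left subtree has 0 nodes { }, right has 4 {36, 1, 34, 4}.
    Root 4: left subtree has 3 nodes {36, 1, 34}, right has 0 { }.
      Root 34: left subtree has 2 nodes {36, 1}, right has 0 { }.
        Root 36: left subtree has 0 nodes { }, right has 1 {1}.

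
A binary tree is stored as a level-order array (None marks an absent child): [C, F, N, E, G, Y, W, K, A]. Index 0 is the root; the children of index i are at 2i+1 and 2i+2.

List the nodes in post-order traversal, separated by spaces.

K A E G F Y W N C

Post-order visits the left subtree, then the right subtree, then the node.
At C: go left to F.
  At F: go left to E.
    At E: go left to K.
      K is a leaf — visit K.
    At E: go right to A.
      A is a leaf — visit A.
    Visit E.
  At F: go right to G.
    G is a leaf — visit G.
  Visit F.
At C: go right to N.
  At N: go left to Y.
    Y is a leaf — visit Y.
  At N: go right to W.
    W is a leaf — visit W.
  Visit N.
Visit C.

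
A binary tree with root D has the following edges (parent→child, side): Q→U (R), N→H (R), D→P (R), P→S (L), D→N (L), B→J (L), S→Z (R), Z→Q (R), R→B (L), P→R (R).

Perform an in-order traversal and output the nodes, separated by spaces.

In-order visits the left subtree, then the node, then the right subtree.
At D: go left to N.
  At N: no left child.
  Visit N.
  At N: go right to H.
    H is a leaf — visit H.
Visit D.
At D: go right to P.
  At P: go left to S.
    At S: no left child.
    Visit S.
    At S: go right to Z.
      At Z: no left child.
      Visit Z.
      At Z: go right to Q.
        At Q: no left child.
        Visit Q.
        At Q: go right to U.
          U is a leaf — visit U.
  Visit P.
  At P: go right to R.
    At R: go left to B.
      At B: go left to J.
        J is a leaf — visit J.
      Visit B.
      At B: no right child.
    Visit R.
    At R: no right child.

N H D S Z Q U P J B R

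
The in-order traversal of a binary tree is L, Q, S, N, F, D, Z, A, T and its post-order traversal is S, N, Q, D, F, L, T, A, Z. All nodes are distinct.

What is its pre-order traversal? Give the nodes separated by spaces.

Z L F Q N S D A T

The last element of post-order is the root; it splits in-order into left and right subtrees.
Root Z: left subtree has 6 nodes {L, Q, S, N, F, D}, right has 2 {A, T}.
  Root L: left subtree has 0 nodes { }, right has 5 {Q, S, N, F, D}.
    Root F: left subtree has 3 nodes {Q, S, N}, right has 1 {D}.
      Root Q: left subtree has 0 nodes { }, right has 2 {S, N}.
        Root N: left subtree has 1 node {S}, right has 0 { }.
  Root A: left subtree has 0 nodes { }, right has 1 {T}.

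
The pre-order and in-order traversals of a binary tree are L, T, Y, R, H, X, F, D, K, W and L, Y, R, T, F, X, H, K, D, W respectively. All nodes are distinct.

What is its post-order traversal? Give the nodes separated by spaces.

R Y F X K W D H T L

The first element of pre-order is the root; it splits in-order into left and right subtrees.
Root L: left subtree has 0 nodes { }, right has 9 {Y, R, T, F, X, H, K, D, W}.
  Root T: left subtree has 2 nodes {Y, R}, right has 6 {F, X, H, K, D, W}.
    Root Y: left subtree has 0 nodes { }, right has 1 {R}.
    Root H: left subtree has 2 nodes {F, X}, right has 3 {K, D, W}.
      Root X: left subtree has 1 node {F}, right has 0 { }.
      Root D: left subtree has 1 node {K}, right has 1 {W}.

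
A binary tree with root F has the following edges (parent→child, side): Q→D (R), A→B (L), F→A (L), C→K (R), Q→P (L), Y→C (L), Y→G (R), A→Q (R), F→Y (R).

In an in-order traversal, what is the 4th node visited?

In-order visits the left subtree, then the node, then the right subtree.
At F: go left to A.
  At A: go left to B.
    B is a leaf — visit B.
  Visit A.
  At A: go right to Q.
    At Q: go left to P.
      P is a leaf — visit P.
    Visit Q.
    At Q: go right to D.
      D is a leaf — visit D.
Visit F.
At F: go right to Y.
  At Y: go left to C.
    At C: no left child.
    Visit C.
    At C: go right to K.
      K is a leaf — visit K.
  Visit Y.
  At Y: go right to G.
    G is a leaf — visit G.
Full in-order sequence: B, A, P, Q, D, F, C, K, Y, G.

Q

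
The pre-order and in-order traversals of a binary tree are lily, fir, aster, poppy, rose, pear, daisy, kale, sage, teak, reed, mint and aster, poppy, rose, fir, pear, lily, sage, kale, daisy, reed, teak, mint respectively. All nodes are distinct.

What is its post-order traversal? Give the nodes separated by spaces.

The first element of pre-order is the root; it splits in-order into left and right subtrees.
Root lily: left subtree has 5 nodes {aster, poppy, rose, fir, pear}, right has 6 {sage, kale, daisy, reed, teak, mint}.
  Root fir: left subtree has 3 nodes {aster, poppy, rose}, right has 1 {pear}.
    Root aster: left subtree has 0 nodes { }, right has 2 {poppy, rose}.
      Root poppy: left subtree has 0 nodes { }, right has 1 {rose}.
  Root daisy: left subtree has 2 nodes {sage, kale}, right has 3 {reed, teak, mint}.
    Root kale: left subtree has 1 node {sage}, right has 0 { }.
    Root teak: left subtree has 1 node {reed}, right has 1 {mint}.

rose poppy aster pear fir sage kale reed mint teak daisy lily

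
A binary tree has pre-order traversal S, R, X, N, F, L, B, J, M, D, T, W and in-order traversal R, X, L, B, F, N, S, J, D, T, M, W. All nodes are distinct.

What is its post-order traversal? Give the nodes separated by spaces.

B L F N X R T D W M J S

The first element of pre-order is the root; it splits in-order into left and right subtrees.
Root S: left subtree has 6 nodes {R, X, L, B, F, N}, right has 5 {J, D, T, M, W}.
  Root R: left subtree has 0 nodes { }, right has 5 {X, L, B, F, N}.
    Root X: left subtree has 0 nodes { }, right has 4 {L, B, F, N}.
      Root N: left subtree has 3 nodes {L, B, F}, right has 0 { }.
        Root F: left subtree has 2 nodes {L, B}, right has 0 { }.
          Root L: left subtree has 0 nodes { }, right has 1 {B}.
  Root J: left subtree has 0 nodes { }, right has 4 {D, T, M, W}.
    Root M: left subtree has 2 nodes {D, T}, right has 1 {W}.
      Root D: left subtree has 0 nodes { }, right has 1 {T}.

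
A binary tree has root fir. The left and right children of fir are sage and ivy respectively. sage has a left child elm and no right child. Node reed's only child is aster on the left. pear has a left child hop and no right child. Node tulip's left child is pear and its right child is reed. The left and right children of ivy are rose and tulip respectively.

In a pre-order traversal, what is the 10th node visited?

aster

Pre-order visits the node, then its left subtree, then its right subtree.
Visit fir.
At fir: go left to sage.
  Visit sage.
  At sage: go left to elm.
    elm is a leaf — visit elm.
  At sage: no right child.
At fir: go right to ivy.
  Visit ivy.
  At ivy: go left to rose.
    rose is a leaf — visit rose.
  At ivy: go right to tulip.
    Visit tulip.
    At tulip: go left to pear.
      Visit pear.
      At pear: go left to hop.
        hop is a leaf — visit hop.
      At pear: no right child.
    At tulip: go right to reed.
      Visit reed.
      At reed: go left to aster.
        aster is a leaf — visit aster.
      At reed: no right child.
Full pre-order sequence: fir, sage, elm, ivy, rose, tulip, pear, hop, reed, aster.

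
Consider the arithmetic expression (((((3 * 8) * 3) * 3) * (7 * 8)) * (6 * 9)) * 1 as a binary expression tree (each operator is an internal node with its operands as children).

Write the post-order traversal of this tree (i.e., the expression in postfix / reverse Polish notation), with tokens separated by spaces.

Post-order on an expression tree gives postfix notation: for each operator, emit left operand, right operand, then the operator.

3 8 * 3 * 3 * 7 8 * * 6 9 * * 1 *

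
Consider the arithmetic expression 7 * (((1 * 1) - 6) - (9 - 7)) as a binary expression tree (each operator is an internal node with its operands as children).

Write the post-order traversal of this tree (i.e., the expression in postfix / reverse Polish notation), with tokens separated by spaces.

7 1 1 * 6 - 9 7 - - *

Post-order on an expression tree gives postfix notation: for each operator, emit left operand, right operand, then the operator.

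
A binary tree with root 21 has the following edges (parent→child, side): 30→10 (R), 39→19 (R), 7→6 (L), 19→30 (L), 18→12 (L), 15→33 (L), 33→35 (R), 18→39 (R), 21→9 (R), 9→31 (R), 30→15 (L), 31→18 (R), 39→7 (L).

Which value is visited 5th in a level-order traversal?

Level-order visits nodes level by level from the root, left to right within each level.
Level 0: 21
Level 1: 9
Level 2: 31
Level 3: 18
Level 4: 12, 39
Level 5: 7, 19
Level 6: 6, 30
Level 7: 15, 10
Level 8: 33
Level 9: 35
Full level-order sequence: 21, 9, 31, 18, 12, 39, 7, 19, 6, 30, 15, 10, 33, 35.

12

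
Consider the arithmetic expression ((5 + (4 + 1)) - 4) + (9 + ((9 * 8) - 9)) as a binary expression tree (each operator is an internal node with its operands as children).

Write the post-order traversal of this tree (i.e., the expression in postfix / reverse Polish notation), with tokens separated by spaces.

5 4 1 + + 4 - 9 9 8 * 9 - + +

Post-order on an expression tree gives postfix notation: for each operator, emit left operand, right operand, then the operator.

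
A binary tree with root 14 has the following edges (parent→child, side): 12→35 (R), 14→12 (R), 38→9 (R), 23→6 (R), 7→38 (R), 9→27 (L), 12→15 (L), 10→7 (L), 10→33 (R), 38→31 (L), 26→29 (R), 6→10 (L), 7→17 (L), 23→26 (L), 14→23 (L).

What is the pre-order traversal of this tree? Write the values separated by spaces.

Pre-order visits the node, then its left subtree, then its right subtree.
Visit 14.
At 14: go left to 23.
  Visit 23.
  At 23: go left to 26.
    Visit 26.
    At 26: no left child.
    At 26: go right to 29.
      29 is a leaf — visit 29.
  At 23: go right to 6.
    Visit 6.
    At 6: go left to 10.
      Visit 10.
      At 10: go left to 7.
        Visit 7.
        At 7: go left to 17.
          17 is a leaf — visit 17.
        At 7: go right to 38.
          Visit 38.
          At 38: go left to 31.
            31 is a leaf — visit 31.
          At 38: go right to 9.
            Visit 9.
            At 9: go left to 27.
              27 is a leaf — visit 27.
            At 9: no right child.
      At 10: go right to 33.
        33 is a leaf — visit 33.
    At 6: no right child.
At 14: go right to 12.
  Visit 12.
  At 12: go left to 15.
    15 is a leaf — visit 15.
  At 12: go right to 35.
    35 is a leaf — visit 35.

14 23 26 29 6 10 7 17 38 31 9 27 33 12 15 35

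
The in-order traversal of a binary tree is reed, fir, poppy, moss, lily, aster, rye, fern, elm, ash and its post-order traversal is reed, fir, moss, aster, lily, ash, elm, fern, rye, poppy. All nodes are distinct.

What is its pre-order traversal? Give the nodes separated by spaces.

poppy fir reed rye lily moss aster fern elm ash

The last element of post-order is the root; it splits in-order into left and right subtrees.
Root poppy: left subtree has 2 nodes {reed, fir}, right has 7 {moss, lily, aster, rye, fern, elm, ash}.
  Root fir: left subtree has 1 node {reed}, right has 0 { }.
  Root rye: left subtree has 3 nodes {moss, lily, aster}, right has 3 {fern, elm, ash}.
    Root lily: left subtree has 1 node {moss}, right has 1 {aster}.
    Root fern: left subtree has 0 nodes { }, right has 2 {elm, ash}.
      Root elm: left subtree has 0 nodes { }, right has 1 {ash}.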